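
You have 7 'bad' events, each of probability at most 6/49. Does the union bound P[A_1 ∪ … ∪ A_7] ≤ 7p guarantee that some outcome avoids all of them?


Union bound: P[∪_{i=1}^{7} A_i] ≤ Σ_i P[A_i] ≤ 7·p = 7·(6/49) = 6/7.
Numerically: 6/7 ≈ 0.8571429.
Is 6/7 < 1? YES.
Since P[∪ A_i] ≤ 6/7 < 1, the complement has P[∩ A_i^c] ≥ 1 − 6/7 = 1/7 > 0, so some outcome avoids every A_i.

7·p = 6/7 ≈ 0.8571429; existence CERTIFIED by the union bound.


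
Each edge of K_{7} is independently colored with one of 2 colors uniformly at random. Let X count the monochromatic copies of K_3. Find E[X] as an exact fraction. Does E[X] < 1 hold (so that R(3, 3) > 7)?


E[X] = C(7, 3) · 2^{1 − 3} = 35 · 2^{−2} = 35/4.
As a reduced fraction: E[X] = 35/4 ≈ 8.750.
Is E[X] < 1? NO.
Since E[X] ≥ 1, the first-moment bound is inconclusive at n = 7; it does NOT by itself certify R(3, 3) > 7.

E[X] = 35/4 ≈ 8.750; E[X] ≥ 1; first-moment method inconclusive here.


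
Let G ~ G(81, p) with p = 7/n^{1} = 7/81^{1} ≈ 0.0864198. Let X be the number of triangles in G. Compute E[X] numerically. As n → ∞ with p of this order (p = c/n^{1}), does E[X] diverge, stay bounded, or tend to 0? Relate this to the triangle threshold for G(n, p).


Number of potential triangles: C(81, 3) = 85320.
Each occurs with probability p³ ≈ (0.0864198)³ ≈ 6.45415013e-04.
By linearity: E[X] = C(81, 3)·p³ ≈ 85320 · 6.45415013e-04 ≈ 55.066809.
Here α = 1, so p = 7/n is exactly at the triangle threshold p ~ 1/n. Asymptotically E[X] → c³/6 = 7³/6 = 343/6 ≈ 57.166667, a bounded constant. In this regime the triangle count is asymptotically Poisson(c³/6).

E[X] ≈ 55.066809; in regime p = Θ(1/n^{1}) E[X] stays bounded (at the triangle threshold p ~ 1/n).


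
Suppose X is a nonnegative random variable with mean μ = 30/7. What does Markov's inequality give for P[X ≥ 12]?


μ = E[X] = 30/7, a = 12.
Markov: P[X ≥ 12] ≤ μ/a = (30/7)/12 = 5/14.
Numerically: ≈ 0.3571.
(Since a = 12 > μ = 4.2857, the bound 5/14 is < 1 and informative.)

P[X ≥ 12] ≤ 5/14 ≈ 0.3571.


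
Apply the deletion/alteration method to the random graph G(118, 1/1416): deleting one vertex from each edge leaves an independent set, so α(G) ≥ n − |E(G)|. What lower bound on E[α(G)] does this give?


E[|E(G)|] = C(118, 2)·p = 6903 · (1/1416) = 39/8.
E[α(G)] ≥ n − E[|E(G)|] = 118 − 39/8 = 905/8.
Numerically: ≈ 113.1250.
(This is only a lower bound; the true E[α(G)] may be larger.)

E[α(G)] ≥ 905/8 ≈ 113.1250.


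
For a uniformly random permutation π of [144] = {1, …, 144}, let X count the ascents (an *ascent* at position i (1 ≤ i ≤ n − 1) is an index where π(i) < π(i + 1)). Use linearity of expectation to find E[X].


Write X = Σ X_I over i = 1, …, 143, with X_I the indicator of one ascent.
There are 143 indicators.
For each fixed i, the pair (π(i), π(i+1)) is a uniformly random ordered pair of distinct values from {1, …, 144}; by symmetry P[π(i) < π(i+1)] = 1/2.
By linearity: E[X] = 143 · (1/2) = (144 − 1) · (1/2) = 143/2 ≈ 71.50000.

E[X] = 143/2 = 71.50000.


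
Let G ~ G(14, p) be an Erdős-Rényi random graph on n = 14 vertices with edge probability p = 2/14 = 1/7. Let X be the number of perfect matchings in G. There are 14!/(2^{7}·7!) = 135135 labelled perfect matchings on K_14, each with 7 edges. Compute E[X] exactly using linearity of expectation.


K_14 has 14!/(2^{7}·7!) = 135135 labelled perfect matchings.
For each such perfect matching H, let X_H = 1 if all 7 edges of H are present in G. Then P[X_H = 1] = p^{7} = (1/7)^{7} = 1/823543.
By linearity of expectation: E[X] = Σ_H E[X_H] = 135135 · p^{7} = 135135 · 1/823543 = 19305/117649.
Numerically: E[X] ≈ 0.164.

E[X] = 135135 · (1/7)^{7} = 19305/117649 ≈ 0.164.


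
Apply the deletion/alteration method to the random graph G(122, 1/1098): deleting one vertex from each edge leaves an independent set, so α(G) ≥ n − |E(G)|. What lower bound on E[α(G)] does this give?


E[|E(G)|] = C(122, 2)·p = 7381 · (1/1098) = 121/18.
E[α(G)] ≥ n − E[|E(G)|] = 122 − 121/18 = 2075/18.
Numerically: ≈ 115.278.
(This is only a lower bound; the true E[α(G)] may be larger.)

E[α(G)] ≥ 2075/18 ≈ 115.278.


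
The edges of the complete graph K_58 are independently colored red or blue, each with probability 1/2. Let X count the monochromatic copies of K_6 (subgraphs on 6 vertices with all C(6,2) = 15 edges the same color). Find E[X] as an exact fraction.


Let X = Σ_S X_S over the C(58, 6) = 40475358 subsets S of size 6, where X_S = 1 if the K_6 on S is monochromatic.
For a fixed S, the K_6 on S has C(6, 2) = 15 edges. P[all 15 edges red] = (1/2)^15, and likewise for blue, so P[monochromatic] = 2·(1/2)^15 = 2^{1 − 15} = 1/16384.
Summing: E[X] = C(58, 6) · 2^{1 − 15} = 40475358 · 1/16384 = 20237679/8192.
Numerically: E[X] ≈ 2470.4198.

E[X] = C(58,6)·2^(1−C(6,2)) = 20237679/8192 ≈ 2470.4198.


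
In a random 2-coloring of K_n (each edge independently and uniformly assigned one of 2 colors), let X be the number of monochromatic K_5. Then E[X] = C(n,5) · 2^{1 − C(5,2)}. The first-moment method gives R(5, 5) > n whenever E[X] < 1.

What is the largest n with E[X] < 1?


We need C(n, 5) · 2^{1 − 10} < 1, i.e. C(n, 5) < 2^{10 − 1} = 512.
Check values of n near the boundary:
  n = 5: C(5, 5) = 1; 1 < 512? YES
  n = 6: C(6, 5) = 6; 6 < 512? YES
  n = 7: C(7, 5) = 21; 21 < 512? YES
  n = 8: C(8, 5) = 56; 56 < 512? YES
  n = 9: C(9, 5) = 126; 126 < 512? YES
  n = 10: C(10, 5) = 252; 252 < 512? YES
  n = 11: C(11, 5) = 462; 462 < 512? YES
  n = 12: C(12, 5) = 792; 792 < 512? NO
The largest n with C(n, 5) < 512 is n = 11 (where E[X] = 231/256 ≈ 0.9023438). Hence R(5, 5) > 11, i.e. R(5, 5) ≥ 12.

Largest n = 11; hence R(5, 5) > 11.


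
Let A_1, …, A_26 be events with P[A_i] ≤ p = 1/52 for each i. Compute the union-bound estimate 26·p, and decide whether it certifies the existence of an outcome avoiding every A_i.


Union bound: P[∪_{i=1}^{26} A_i] ≤ Σ_i P[A_i] ≤ 26·p = 26·(1/52) = 1/2.
Numerically: 1/2 ≈ 0.500.
Is 1/2 < 1? YES.
Since P[∪ A_i] ≤ 1/2 < 1, the complement has P[∩ A_i^c] ≥ 1 − 1/2 = 1/2 > 0, so some outcome avoids every A_i.

26·p = 1/2 ≈ 0.500; existence CERTIFIED by the union bound.


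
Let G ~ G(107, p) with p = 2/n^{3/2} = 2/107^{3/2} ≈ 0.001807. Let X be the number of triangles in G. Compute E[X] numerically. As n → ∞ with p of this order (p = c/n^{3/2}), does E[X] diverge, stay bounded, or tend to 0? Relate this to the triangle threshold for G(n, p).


Number of potential triangles: C(107, 3) = 198485.
Each occurs with probability p³ ≈ (0.001807)³ ≈ 5.9001491e-09.
By linearity: E[X] = C(107, 3)·p³ ≈ 198485 · 5.9001491e-09 ≈ 0.00117.
Since α = 3/2 > 1, p = c/n^{3/2} = o(1/n) is below the triangle threshold p ~ 1/n. Asymptotically E[X] ~ (c³/6)·n^{3(1−α)} = (2³/6)·n^{-1.5} → 0, so by Markov's inequality G has no triangles w.h.p.

E[X] ≈ 0.00117; in regime p = Θ(1/n^{3/2}) E[X] tends to 0 (below the triangle threshold p ~ 1/n).


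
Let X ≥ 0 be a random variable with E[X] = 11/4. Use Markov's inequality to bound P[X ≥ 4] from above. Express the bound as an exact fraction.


μ = E[X] = 11/4, a = 4.
Markov: P[X ≥ 4] ≤ μ/a = (11/4)/4 = 11/16.
Numerically: ≈ 0.68750.
(Since a = 4 > μ = 2.75000, the bound 11/16 is < 1 and informative.)

P[X ≥ 4] ≤ 11/16 ≈ 0.68750.


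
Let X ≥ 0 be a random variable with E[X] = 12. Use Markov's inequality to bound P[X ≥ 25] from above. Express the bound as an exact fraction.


μ = E[X] = 12, a = 25.
Markov: P[X ≥ 25] ≤ μ/a = (12)/25 = 12/25.
Numerically: ≈ 0.48000.
(Since a = 25 > μ = 12.00000, the bound 12/25 is < 1 and informative.)

P[X ≥ 25] ≤ 12/25 ≈ 0.48000.


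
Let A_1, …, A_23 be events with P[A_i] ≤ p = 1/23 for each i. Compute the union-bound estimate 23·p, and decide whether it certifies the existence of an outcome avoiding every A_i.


Union bound: P[∪_{i=1}^{23} A_i] ≤ Σ_i P[A_i] ≤ 23·p = 23·(1/23) = 1.
Numerically: 1 ≈ 1.0000.
Is 1 < 1? NO.
Since the bound 1 is ≥ 1, the union bound is uninformative here; it does NOT by itself certify existence.

23·p = 1 ≈ 1.0000; existence NOT certified by the union bound.


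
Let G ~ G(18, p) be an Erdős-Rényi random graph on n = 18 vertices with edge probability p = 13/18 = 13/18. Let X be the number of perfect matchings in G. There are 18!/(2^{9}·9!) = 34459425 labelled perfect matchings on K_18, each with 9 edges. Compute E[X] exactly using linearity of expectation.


K_18 has 18!/(2^{9}·9!) = 34459425 labelled perfect matchings.
For each such perfect matching H, let X_H = 1 if all 9 edges of H are present in G. Then P[X_H = 1] = p^{9} = (13/18)^{9} = 10604499373/198359290368.
By linearity: E[X] = Σ_H E[X_H] = 34459425 · p^{9} = 34459425 · 10604499373/198359290368 = 4511419145758525/2448880128.
Numerically: E[X] ≈ 1.8422e+06.

E[X] = 34459425 · (13/18)^{9} = 4511419145758525/2448880128 ≈ 1.8422e+06.


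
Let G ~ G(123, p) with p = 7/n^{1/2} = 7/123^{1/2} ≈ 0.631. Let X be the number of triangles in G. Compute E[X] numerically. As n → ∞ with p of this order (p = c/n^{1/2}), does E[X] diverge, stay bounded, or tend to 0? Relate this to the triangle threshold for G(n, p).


Number of potential triangles: C(123, 3) = 302621.
Each occurs with probability p³ ≈ (0.631)³ ≈ 2.51441e-01.
By linearity: E[X] = C(123, 3)·p³ ≈ 302621 · 2.51441e-01 ≈ 76091.390.
Since α = 1/2 < 1, p = c/n^{1/2} ≫ 1/n is above the triangle threshold p ~ 1/n. Asymptotically E[X] ~ (c³/6)·n^{3(1−α)} = (7³/6)·n^{1.5} → ∞; triangles are abundant w.h.p.

E[X] ≈ 76091.390; in regime p = Θ(1/n^{1/2}) E[X] diverges (above the triangle threshold p ~ 1/n).


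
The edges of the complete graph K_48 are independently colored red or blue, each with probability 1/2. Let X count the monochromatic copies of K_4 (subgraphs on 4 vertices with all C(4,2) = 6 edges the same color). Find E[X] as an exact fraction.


Let X = Σ_S X_S over the C(48, 4) = 194580 subsets S of size 4, where X_S = 1 if the K_4 on S is monochromatic.
For a fixed S, the K_4 on S has C(4, 2) = 6 edges. P[all 6 edges red] = (1/2)^6, and likewise for blue, so P[monochromatic] = 2·(1/2)^6 = 2^{1 − 6} = 1/32.
By linearity: E[X] = C(48, 4) · 2^{1 − 6} = 194580 · 1/32 = 48645/8.
Numerically: E[X] ≈ 6080.625.

E[X] = C(48,4)·2^(1−C(4,2)) = 48645/8 ≈ 6080.625.


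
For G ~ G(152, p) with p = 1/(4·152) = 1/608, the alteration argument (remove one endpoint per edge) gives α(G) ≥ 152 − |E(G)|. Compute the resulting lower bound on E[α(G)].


E[|E(G)|] = C(152, 2)·p = 11476 · (1/608) = 151/8.
E[α(G)] ≥ n − E[|E(G)|] = 152 − 151/8 = 1065/8.
Numerically: ≈ 133.1250.
(This is only a lower bound; the true E[α(G)] may be larger.)

E[α(G)] ≥ 1065/8 ≈ 133.1250.


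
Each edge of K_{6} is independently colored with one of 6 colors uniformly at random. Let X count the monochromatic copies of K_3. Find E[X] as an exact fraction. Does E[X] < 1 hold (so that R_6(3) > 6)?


E[X] = C(6, 3) · 6^{1 − 3} = 20 · 6^{−2} = 20/36.
As a reduced fraction: E[X] = 5/9 ≈ 0.5556.
Is E[X] < 1? YES.
Since E[X] < 1, there exists a 6-coloring of K_{6} with no monochromatic K_3; hence R_6(3) > 6.

E[X] = 5/9 ≈ 0.5556; E[X] < 1, so R_6(3) > 6.


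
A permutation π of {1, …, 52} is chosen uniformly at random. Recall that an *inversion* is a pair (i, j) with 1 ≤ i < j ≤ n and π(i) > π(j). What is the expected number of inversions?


Write X = Σ X_I over the C(52, 2) = 1326 pairs i < j, with X_I the indicator of one inversion.
There are 1326 indicators.
For each fixed pair i < j, the values π(i) and π(j) are two distinct elements of {1, …, 52} in uniformly random order; by symmetry P[π(i) > π(j)] = 1/2.
By linearity: E[X] = 1326 · (1/2) = C(52, 2) · (1/2) = 1326/2 = 663 ≈ 663.0000.

E[X] = 663 = 663.0000.


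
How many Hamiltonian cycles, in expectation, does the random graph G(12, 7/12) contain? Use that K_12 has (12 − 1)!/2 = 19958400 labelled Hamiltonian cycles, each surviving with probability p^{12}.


K_12 has (12 − 1)!/2 = 19958400 labelled Hamiltonian cycles.
For each such Hamiltonian cycle H, let X_H = 1 if all 12 edges of H are present in G. Then P[X_H = 1] = p^{12} = (7/12)^{12} = 13841287201/8916100448256.
By linearity: E[X] = Σ_H E[X_H] = 19958400 · p^{12} = 19958400 · 13841287201/8916100448256 = 26644477861925/859963392.
Numerically: E[X] ≈ 3.098e+04.

E[X] = 19958400 · (7/12)^{12} = 26644477861925/859963392 ≈ 3.098e+04.


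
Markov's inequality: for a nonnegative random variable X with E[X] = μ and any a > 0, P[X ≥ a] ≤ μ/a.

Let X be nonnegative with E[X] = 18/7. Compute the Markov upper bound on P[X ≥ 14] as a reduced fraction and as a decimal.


μ = E[X] = 18/7, a = 14.
Markov: P[X ≥ 14] ≤ μ/a = (18/7)/14 = 9/49.
Numerically: ≈ 0.183673.
(Since a = 14 > μ = 2.571429, the bound 9/49 is < 1 and informative.)

P[X ≥ 14] ≤ 9/49 ≈ 0.183673.


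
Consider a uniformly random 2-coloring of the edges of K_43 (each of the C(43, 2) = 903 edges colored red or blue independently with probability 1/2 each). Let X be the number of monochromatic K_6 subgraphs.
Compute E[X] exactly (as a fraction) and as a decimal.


Let X = Σ_S X_S over the C(43, 6) = 6096454 subsets S of size 6, where X_S = 1 if the K_6 on S is monochromatic.
For a fixed S, the K_6 on S has C(6, 2) = 15 edges. P[all 15 edges red] = (1/2)^15, and likewise for blue, so P[monochromatic] = 2·(1/2)^15 = 2^{1 − 15} = 1/16384.
By linearity of expectation: E[X] = C(43, 6) · 2^{1 − 15} = 6096454 · 1/16384 = 3048227/8192.
Numerically: E[X] ≈ 372.0980.

E[X] = C(43,6)·2^(1−C(6,2)) = 3048227/8192 ≈ 372.0980.


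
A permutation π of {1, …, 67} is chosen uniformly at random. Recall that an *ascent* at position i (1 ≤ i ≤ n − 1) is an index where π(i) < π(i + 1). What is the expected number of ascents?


Write X = Σ X_I over i = 1, …, 66, with X_I the indicator of one ascent.
There are 66 indicators.
For each fixed i, the pair (π(i), π(i+1)) is a uniformly random ordered pair of distinct values from {1, …, 67}; by symmetry P[π(i) < π(i+1)] = 1/2.
By linearity: E[X] = 66 · (1/2) = (67 − 1) · (1/2) = 33 ≈ 33.00000.

E[X] = 33 = 33.00000.


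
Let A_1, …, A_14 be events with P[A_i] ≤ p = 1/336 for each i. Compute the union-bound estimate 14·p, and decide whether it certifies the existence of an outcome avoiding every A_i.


Union bound: P[∪_{i=1}^{14} A_i] ≤ Σ_i P[A_i] ≤ 14·p = 14·(1/336) = 1/24.
Numerically: 1/24 ≈ 0.0416667.
Is 1/24 < 1? YES.
Since P[∪ A_i] ≤ 1/24 < 1, the complement has P[∩ A_i^c] ≥ 1 − 1/24 = 23/24 > 0, so some outcome avoids every A_i.

14·p = 1/24 ≈ 0.0416667; existence CERTIFIED by the union bound.


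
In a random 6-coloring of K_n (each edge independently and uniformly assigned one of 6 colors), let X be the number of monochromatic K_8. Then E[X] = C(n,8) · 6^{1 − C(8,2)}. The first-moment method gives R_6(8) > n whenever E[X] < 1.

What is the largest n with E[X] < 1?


We need C(n, 8) · 6^{1 − 28} < 1, i.e. C(n, 8) < 6^{28 − 1} = 1023490369077469249536.
Check values of n near the boundary:
  n = 1589: C(1589, 8) = 990389025825605844438; 990389025825605844438 < 1023490369077469249536? YES
  n = 1590: C(1590, 8) = 995397314198933813310; 995397314198933813310 < 1023490369077469249536? YES
  n = 1591: C(1591, 8) = 1000427749141189953870; 1000427749141189953870 < 1023490369077469249536? YES
  n = 1592: C(1592, 8) = 1005480414540892933435; 1005480414540892933435 < 1023490369077469249536? YES
  n = 1593: C(1593, 8) = 1010555394551193970323; 1010555394551193970323 < 1023490369077469249536? YES
  n = 1594: C(1594, 8) = 1015652773590544255167; 1015652773590544255167 < 1023490369077469249536? YES
  n = 1595: C(1595, 8) = 1020772636343363633895; 1020772636343363633895 < 1023490369077469249536? YES
  n = 1596: C(1596, 8) = 1025915067760710553965; 1025915067760710553965 < 1023490369077469249536? NO
  n = 1597: C(1597, 8) = 1031080153060953275445; 1031080153060953275445 < 1023490369077469249536? NO
The largest n with C(n, 8) < 1023490369077469249536 is n = 1595 (where E[X] = 113419181815929292655/113721152119718805504 ≈ 0.99734). Hence R_6(8) > 1595, i.e. R_6(8) ≥ 1596.

Largest n = 1595; hence R_6(8) > 1595.


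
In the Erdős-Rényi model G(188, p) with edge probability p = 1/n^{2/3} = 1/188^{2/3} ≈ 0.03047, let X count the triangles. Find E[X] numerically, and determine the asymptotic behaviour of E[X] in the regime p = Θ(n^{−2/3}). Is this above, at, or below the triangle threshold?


Number of potential triangles: C(188, 3) = 1089836.
Each occurs with probability p³ ≈ (0.03047)³ ≈ 2.829335e-05.
By linearity: E[X] = C(188, 3)·p³ ≈ 1089836 · 2.829335e-05 ≈ 30.8351.
Since α = 2/3 < 1, p = c/n^{2/3} ≫ 1/n is above the triangle threshold p ~ 1/n. Asymptotically E[X] ~ (c³/6)·n^{3(1−α)} = (1³/6)·n^{1} → ∞; triangles are abundant w.h.p.

E[X] ≈ 30.8351; in regime p = Θ(1/n^{2/3}) E[X] diverges (above the triangle threshold p ~ 1/n).


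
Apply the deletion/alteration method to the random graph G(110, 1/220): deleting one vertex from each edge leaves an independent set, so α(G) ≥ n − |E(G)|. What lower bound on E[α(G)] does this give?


E[|E(G)|] = C(110, 2)·p = 5995 · (1/220) = 109/4.
E[α(G)] ≥ n − E[|E(G)|] = 110 − 109/4 = 331/4.
Numerically: ≈ 82.750000.
(This is only a lower bound; the true E[α(G)] may be larger.)

E[α(G)] ≥ 331/4 ≈ 82.750000.


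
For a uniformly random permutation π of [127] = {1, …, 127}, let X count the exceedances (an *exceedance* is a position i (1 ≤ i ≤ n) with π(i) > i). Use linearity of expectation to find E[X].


Write X = Σ_{i=1}^{127} X_i, where X_i = 1_{π(i) > i}.
For each fixed i, π(i) is uniform over {1, …, 127} (marginal of a uniform permutation), so P[π(i) > i] = (n − i)/n. Summing: Σ_{i=1}^{127} (n − i)/n = (0 + 1 + … + 126)/127 = 127(127 − 1)/(2·127) = (127 − 1)/2.
Hence E[X] = Σ_{i=1}^{127} (127 − i)/127 = 63 ≈ 63.000.

E[X] = 63 = 63.000.


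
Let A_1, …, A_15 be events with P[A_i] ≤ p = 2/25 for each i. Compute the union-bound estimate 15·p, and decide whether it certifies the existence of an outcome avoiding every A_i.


Union bound: P[∪_{i=1}^{15} A_i] ≤ Σ_i P[A_i] ≤ 15·p = 15·(2/25) = 6/5.
Numerically: 6/5 ≈ 1.200.
Is 6/5 < 1? NO.
Since the bound 6/5 is ≥ 1, the union bound is uninformative here; it does NOT by itself certify existence.

15·p = 6/5 ≈ 1.200; existence NOT certified by the union bound.


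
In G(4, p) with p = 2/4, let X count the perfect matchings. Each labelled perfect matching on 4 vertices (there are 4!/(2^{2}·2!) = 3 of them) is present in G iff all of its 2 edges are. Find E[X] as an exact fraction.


K_4 has 4!/(2^{2}·2!) = 3 labelled perfect matchings.
For each such perfect matching H, let X_H = 1 if all 2 edges of H are present in G. Then P[X_H = 1] = p^{2} = (1/2)^{2} = 1/4.
Summing the indicators: E[X] = Σ_H E[X_H] = 3 · p^{2} = 3 · 1/4 = 3/4.
Numerically: E[X] ≈ 0.75.

E[X] = 3 · (1/2)^{2} = 3/4 ≈ 0.75.


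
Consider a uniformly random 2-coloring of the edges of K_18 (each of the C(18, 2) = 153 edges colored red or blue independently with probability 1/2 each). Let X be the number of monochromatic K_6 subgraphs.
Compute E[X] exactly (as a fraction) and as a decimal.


Let X = Σ_S X_S over the C(18, 6) = 18564 subsets S of size 6, where X_S = 1 if the K_6 on S is monochromatic.
For a fixed S, the K_6 on S has C(6, 2) = 15 edges. P[all 15 edges red] = (1/2)^15, and likewise for blue, so P[monochromatic] = 2·(1/2)^15 = 2^{1 − 15} = 1/16384.
By linearity of expectation: E[X] = C(18, 6) · 2^{1 − 15} = 18564 · 1/16384 = 4641/4096.
Numerically: E[X] ≈ 1.1331.

E[X] = C(18,6)·2^(1−C(6,2)) = 4641/4096 ≈ 1.1331.


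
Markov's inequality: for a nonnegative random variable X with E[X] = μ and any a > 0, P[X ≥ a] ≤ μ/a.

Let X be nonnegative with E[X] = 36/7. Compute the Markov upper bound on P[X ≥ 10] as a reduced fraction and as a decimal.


μ = E[X] = 36/7, a = 10.
Markov: P[X ≥ 10] ≤ μ/a = (36/7)/10 = 18/35.
Numerically: ≈ 0.5143.
(Since a = 10 > μ = 5.1429, the bound 18/35 is < 1 and informative.)

P[X ≥ 10] ≤ 18/35 ≈ 0.5143.


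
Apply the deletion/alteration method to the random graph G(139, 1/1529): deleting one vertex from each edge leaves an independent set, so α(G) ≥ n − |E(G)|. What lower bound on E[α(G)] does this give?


E[|E(G)|] = C(139, 2)·p = 9591 · (1/1529) = 69/11.
E[α(G)] ≥ n − E[|E(G)|] = 139 − 69/11 = 1460/11.
Numerically: ≈ 132.72727.
(This is only a lower bound; the true E[α(G)] may be larger.)

E[α(G)] ≥ 1460/11 ≈ 132.72727.


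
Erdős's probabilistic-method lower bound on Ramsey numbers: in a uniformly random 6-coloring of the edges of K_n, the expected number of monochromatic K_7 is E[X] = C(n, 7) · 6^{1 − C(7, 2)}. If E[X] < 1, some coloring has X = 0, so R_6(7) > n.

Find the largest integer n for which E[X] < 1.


We need C(n, 7) · 6^{1 − 21} < 1, i.e. C(n, 7) < 6^{21 − 1} = 3656158440062976.
Check values of n near the boundary:
  n = 564: C(564, 7) = 3469685994423792; 3469685994423792 < 3656158440062976? YES
  n = 565: C(565, 7) = 3513212521235560; 3513212521235560 < 3656158440062976? YES
  n = 566: C(566, 7) = 3557206237959440; 3557206237959440 < 3656158440062976? YES
  n = 567: C(567, 7) = 3601671315933933; 3601671315933933 < 3656158440062976? YES
  n = 568: C(568, 7) = 3646611956239704; 3646611956239704 < 3656158440062976? YES
  n = 569: C(569, 7) = 3692032389858348; 3692032389858348 < 3656158440062976? NO
The largest n with C(n, 7) < 3656158440062976 is n = 568 (where E[X] = 16882462760369/16926659444736 ≈ 0.997389). Hence R_6(7) > 568, i.e. R_6(7) ≥ 569.

Largest n = 568; hence R_6(7) > 568.


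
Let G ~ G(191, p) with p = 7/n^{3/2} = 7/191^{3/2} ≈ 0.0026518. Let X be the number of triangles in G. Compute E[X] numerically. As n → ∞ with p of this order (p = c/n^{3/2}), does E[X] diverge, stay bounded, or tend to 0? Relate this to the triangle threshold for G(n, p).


Number of potential triangles: C(191, 3) = 1143135.
Each occurs with probability p³ ≈ (0.0026518)³ ≈ 1.8648503e-08.
By linearity: E[X] = C(191, 3)·p³ ≈ 1143135 · 1.8648503e-08 ≈ 0.02132.
Since α = 3/2 > 1, p = c/n^{3/2} = o(1/n) is below the triangle threshold p ~ 1/n. Asymptotically E[X] ~ (c³/6)·n^{3(1−α)} = (7³/6)·n^{-1.5} → 0, so by Markov's inequality G has no triangles w.h.p.

E[X] ≈ 0.02132; in regime p = Θ(1/n^{3/2}) E[X] tends to 0 (below the triangle threshold p ~ 1/n).


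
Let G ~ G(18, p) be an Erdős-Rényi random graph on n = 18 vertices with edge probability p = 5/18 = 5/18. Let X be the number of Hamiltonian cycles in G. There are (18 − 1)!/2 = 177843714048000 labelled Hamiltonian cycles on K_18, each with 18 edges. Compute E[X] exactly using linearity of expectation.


K_18 has (18 − 1)!/2 = 177843714048000 labelled Hamiltonian cycles.
For each such Hamiltonian cycle H, let X_H = 1 if all 18 edges of H are present in G. Then P[X_H = 1] = p^{18} = (5/18)^{18} = 3814697265625/39346408075296537575424.
Summing the indicators: E[X] = Σ_H E[X_H] = 177843714048000 · p^{18} = 177843714048000 · 3814697265625/39346408075296537575424 = 56800365447998046875/3294258113514384.
Numerically: E[X] ≈ 17242.

E[X] = 177843714048000 · (5/18)^{18} = 56800365447998046875/3294258113514384 ≈ 17242.


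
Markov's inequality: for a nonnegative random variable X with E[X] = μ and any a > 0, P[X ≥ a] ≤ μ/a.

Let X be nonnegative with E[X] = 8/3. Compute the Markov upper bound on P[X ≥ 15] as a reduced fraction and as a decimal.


μ = E[X] = 8/3, a = 15.
Markov: P[X ≥ 15] ≤ μ/a = (8/3)/15 = 8/45.
Numerically: ≈ 0.177778.
(Since a = 15 > μ = 2.666667, the bound 8/45 is < 1 and informative.)

P[X ≥ 15] ≤ 8/45 ≈ 0.177778.


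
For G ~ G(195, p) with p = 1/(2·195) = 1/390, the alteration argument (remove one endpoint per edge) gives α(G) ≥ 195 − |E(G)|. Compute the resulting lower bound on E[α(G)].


E[|E(G)|] = C(195, 2)·p = 18915 · (1/390) = 97/2.
E[α(G)] ≥ n − E[|E(G)|] = 195 − 97/2 = 293/2.
Numerically: ≈ 146.50000.
(This is only a lower bound; the true E[α(G)] may be larger.)

E[α(G)] ≥ 293/2 ≈ 146.50000.


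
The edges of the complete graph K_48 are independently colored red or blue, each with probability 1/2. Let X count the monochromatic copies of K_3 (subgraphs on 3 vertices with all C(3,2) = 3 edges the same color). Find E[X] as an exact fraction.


Let X = Σ_S X_S over the C(48, 3) = 17296 subsets S of size 3, where X_S = 1 if the K_3 on S is monochromatic.
For a fixed S, the K_3 on S has C(3, 2) = 3 edges. P[all 3 edges red] = (1/2)^3, and likewise for blue, so P[monochromatic] = 2·(1/2)^3 = 2^{1 − 3} = 1/4.
By linearity of expectation: E[X] = C(48, 3) · 2^{1 − 3} = 17296 · 1/4 = 4324.
Numerically: E[X] ≈ 4324.0000.

E[X] = C(48,3)·2^(1−C(3,2)) = 4324 ≈ 4324.0000.


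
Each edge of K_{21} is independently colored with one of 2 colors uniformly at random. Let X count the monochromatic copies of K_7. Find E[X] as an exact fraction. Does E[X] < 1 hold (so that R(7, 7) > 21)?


E[X] = C(21, 7) · 2^{1 − 21} = 116280 · 2^{−20} = 116280/1048576.
As a reduced fraction: E[X] = 14535/131072 ≈ 0.111.
Is E[X] < 1? YES.
Since E[X] < 1, there exists a 2-coloring of K_{21} with no monochromatic K_7; hence R(7, 7) > 21.

E[X] = 14535/131072 ≈ 0.111; E[X] < 1, so R(7, 7) > 21.


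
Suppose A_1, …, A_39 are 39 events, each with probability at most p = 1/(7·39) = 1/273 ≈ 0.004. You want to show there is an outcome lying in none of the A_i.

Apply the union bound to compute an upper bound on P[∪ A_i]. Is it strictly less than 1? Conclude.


Union bound: P[∪_{i=1}^{39} A_i] ≤ Σ_i P[A_i] ≤ 39·p = 39·(1/273) = 1/7.
Numerically: 1/7 ≈ 0.143.
Is 1/7 < 1? YES.
Since P[∪ A_i] ≤ 1/7 < 1, the complement has P[∩ A_i^c] ≥ 1 − 1/7 = 6/7 > 0, so some outcome avoids every A_i.

39·p = 1/7 ≈ 0.143; existence CERTIFIED by the union bound.


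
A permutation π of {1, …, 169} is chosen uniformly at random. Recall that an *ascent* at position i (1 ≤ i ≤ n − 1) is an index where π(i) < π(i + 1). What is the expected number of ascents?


Write X = Σ X_I over i = 1, …, 168, with X_I the indicator of one ascent.
There are 168 indicators.
For each fixed i, the pair (π(i), π(i+1)) is a uniformly random ordered pair of distinct values from {1, …, 169}; by symmetry P[π(i) < π(i+1)] = 1/2.
By linearity: E[X] = 168 · (1/2) = (169 − 1) · (1/2) = 84 ≈ 84.000.

E[X] = 84 = 84.000.


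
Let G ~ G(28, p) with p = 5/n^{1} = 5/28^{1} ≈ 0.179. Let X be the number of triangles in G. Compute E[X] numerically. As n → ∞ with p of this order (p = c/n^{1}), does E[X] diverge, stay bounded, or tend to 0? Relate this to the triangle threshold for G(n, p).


Number of potential triangles: C(28, 3) = 3276.
Each occurs with probability p³ ≈ (0.179)³ ≈ 5.69424e-03.
By linearity: E[X] = C(28, 3)·p³ ≈ 3276 · 5.69424e-03 ≈ 18.654.
Here α = 1, so p = 5/n is exactly at the triangle threshold p ~ 1/n. Asymptotically E[X] → c³/6 = 5³/6 = 125/6 ≈ 20.833, a bounded constant. In this regime the triangle count is asymptotically Poisson(c³/6).

E[X] ≈ 18.654; in regime p = Θ(1/n^{1}) E[X] stays bounded (at the triangle threshold p ~ 1/n).


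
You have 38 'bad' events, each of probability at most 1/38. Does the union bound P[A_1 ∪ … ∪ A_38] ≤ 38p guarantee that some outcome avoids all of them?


Union bound: P[∪_{i=1}^{38} A_i] ≤ Σ_i P[A_i] ≤ 38·p = 38·(1/38) = 1.
Numerically: 1 ≈ 1.0000.
Is 1 < 1? NO.
Since the bound 1 is ≥ 1, the union bound is uninformative here; it does NOT by itself certify existence.

38·p = 1 ≈ 1.0000; existence NOT certified by the union bound.


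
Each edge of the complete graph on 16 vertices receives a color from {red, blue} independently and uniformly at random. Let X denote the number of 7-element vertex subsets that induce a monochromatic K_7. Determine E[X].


Let X = Σ_S X_S over the C(16, 7) = 11440 subsets S of size 7, where X_S = 1 if the K_7 on S is monochromatic.
For a fixed S, the K_7 on S has C(7, 2) = 21 edges. P[all 21 edges red] = (1/2)^21, and likewise for blue, so P[monochromatic] = 2·(1/2)^21 = 2^{1 − 21} = 1/1048576.
By linearity: E[X] = C(16, 7) · 2^{1 − 21} = 11440 · 1/1048576 = 715/65536.
Numerically: E[X] ≈ 0.010910.

E[X] = C(16,7)·2^(1−C(7,2)) = 715/65536 ≈ 0.010910.


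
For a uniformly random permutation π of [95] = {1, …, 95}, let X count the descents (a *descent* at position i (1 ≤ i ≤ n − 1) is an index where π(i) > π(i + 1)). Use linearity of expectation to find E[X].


Write X = Σ X_I over i = 1, …, 94, with X_I the indicator of one descent.
There are 94 indicators.
For each fixed i, the pair (π(i), π(i+1)) is a uniformly random ordered pair of distinct values from {1, …, 95}; by symmetry P[π(i) > π(i+1)] = 1/2.
By linearity: E[X] = 94 · (1/2) = (95 − 1) · (1/2) = 47 ≈ 47.000.

E[X] = 47 = 47.000.


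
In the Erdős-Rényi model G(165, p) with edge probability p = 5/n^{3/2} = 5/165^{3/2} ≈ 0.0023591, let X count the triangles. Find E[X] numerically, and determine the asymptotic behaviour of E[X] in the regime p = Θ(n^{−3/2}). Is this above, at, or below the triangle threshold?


Number of potential triangles: C(165, 3) = 735130.
Each occurs with probability p³ ≈ (0.0023591)³ ≈ 1.3129019e-08.
By linearity: E[X] = C(165, 3)·p³ ≈ 735130 · 1.3129019e-08 ≈ 0.00965.
Since α = 3/2 > 1, p = c/n^{3/2} = o(1/n) is below the triangle threshold p ~ 1/n. Asymptotically E[X] ~ (c³/6)·n^{3(1−α)} = (5³/6)·n^{-1.5} → 0, so by Markov's inequality G has no triangles w.h.p.

E[X] ≈ 0.00965; in regime p = Θ(1/n^{3/2}) E[X] tends to 0 (below the triangle threshold p ~ 1/n).


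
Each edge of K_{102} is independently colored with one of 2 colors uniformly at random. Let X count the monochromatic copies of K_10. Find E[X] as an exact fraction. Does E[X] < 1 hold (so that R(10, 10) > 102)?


E[X] = C(102, 10) · 2^{1 − 45} = 21300860967540 · 2^{−44} = 21300860967540/17592186044416.
As a reduced fraction: E[X] = 5325215241885/4398046511104 ≈ 1.21081.
Is E[X] < 1? NO.
Since E[X] ≥ 1, the first-moment bound is inconclusive at n = 102; it does NOT by itself certify R(10, 10) > 102.

E[X] = 5325215241885/4398046511104 ≈ 1.21081; E[X] ≥ 1; first-moment method inconclusive here.


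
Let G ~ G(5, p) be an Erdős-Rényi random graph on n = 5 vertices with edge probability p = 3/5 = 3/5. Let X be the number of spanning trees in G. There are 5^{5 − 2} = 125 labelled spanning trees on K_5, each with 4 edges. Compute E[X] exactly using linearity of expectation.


K_5 has 5^{5 − 2} = 125 labelled spanning trees.
For each such spanning tree H, let X_H = 1 if all 4 edges of H are present in G. Then P[X_H = 1] = p^{4} = (3/5)^{4} = 81/625.
Summing the indicators: E[X] = Σ_H E[X_H] = 125 · p^{4} = 125 · 81/625 = 81/5.
Numerically: E[X] ≈ 16.2.

E[X] = 125 · (3/5)^{4} = 81/5 ≈ 16.2.


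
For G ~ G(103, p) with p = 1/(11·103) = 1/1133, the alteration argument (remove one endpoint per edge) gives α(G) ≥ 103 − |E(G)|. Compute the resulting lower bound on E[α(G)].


E[|E(G)|] = C(103, 2)·p = 5253 · (1/1133) = 51/11.
E[α(G)] ≥ n − E[|E(G)|] = 103 − 51/11 = 1082/11.
Numerically: ≈ 98.364.
(This is only a lower bound; the true E[α(G)] may be larger.)

E[α(G)] ≥ 1082/11 ≈ 98.364.


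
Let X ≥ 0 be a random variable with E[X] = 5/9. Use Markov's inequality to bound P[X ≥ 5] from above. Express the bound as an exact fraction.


μ = E[X] = 5/9, a = 5.
Markov: P[X ≥ 5] ≤ μ/a = (5/9)/5 = 1/9.
Numerically: ≈ 0.11111.
(Since a = 5 > μ = 0.55556, the bound 1/9 is < 1 and informative.)

P[X ≥ 5] ≤ 1/9 ≈ 0.11111.


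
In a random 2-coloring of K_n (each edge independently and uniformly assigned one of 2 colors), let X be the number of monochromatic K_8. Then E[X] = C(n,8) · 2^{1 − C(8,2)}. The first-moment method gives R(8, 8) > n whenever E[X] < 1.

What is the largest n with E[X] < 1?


We need C(n, 8) · 2^{1 − 28} < 1, i.e. C(n, 8) < 2^{28 − 1} = 134217728.
Check values of n near the boundary:
  n = 39: C(39, 8) = 61523748; 61523748 < 134217728? YES
  n = 40: C(40, 8) = 76904685; 76904685 < 134217728? YES
  n = 41: C(41, 8) = 95548245; 95548245 < 134217728? YES
  n = 42: C(42, 8) = 118030185; 118030185 < 134217728? YES
  n = 43: C(43, 8) = 145008513; 145008513 < 134217728? NO
  n = 44: C(44, 8) = 177232627; 177232627 < 134217728? NO
The largest n with C(n, 8) < 134217728 is n = 42 (where E[X] = 118030185/134217728 ≈ 0.8794). Hence R(8, 8) > 42, i.e. R(8, 8) ≥ 43.

Largest n = 42; hence R(8, 8) > 42.


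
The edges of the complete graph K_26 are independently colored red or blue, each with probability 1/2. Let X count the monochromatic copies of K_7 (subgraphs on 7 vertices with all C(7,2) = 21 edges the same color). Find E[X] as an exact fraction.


Let X = Σ_S X_S over the C(26, 7) = 657800 subsets S of size 7, where X_S = 1 if the K_7 on S is monochromatic.
For a fixed S, the K_7 on S has C(7, 2) = 21 edges. P[all 21 edges red] = (1/2)^21, and likewise for blue, so P[monochromatic] = 2·(1/2)^21 = 2^{1 − 21} = 1/1048576.
By linearity: E[X] = C(26, 7) · 2^{1 − 21} = 657800 · 1/1048576 = 82225/131072.
Numerically: E[X] ≈ 0.627327.

E[X] = C(26,7)·2^(1−C(7,2)) = 82225/131072 ≈ 0.627327.


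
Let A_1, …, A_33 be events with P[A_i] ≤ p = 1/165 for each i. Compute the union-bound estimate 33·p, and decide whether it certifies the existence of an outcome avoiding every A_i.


Union bound: P[∪_{i=1}^{33} A_i] ≤ Σ_i P[A_i] ≤ 33·p = 33·(1/165) = 1/5.
Numerically: 1/5 ≈ 0.2000000.
Is 1/5 < 1? YES.
Since P[∪ A_i] ≤ 1/5 < 1, the complement has P[∩ A_i^c] ≥ 1 − 1/5 = 4/5 > 0, so some outcome avoids every A_i.

33·p = 1/5 ≈ 0.2000000; existence CERTIFIED by the union bound.


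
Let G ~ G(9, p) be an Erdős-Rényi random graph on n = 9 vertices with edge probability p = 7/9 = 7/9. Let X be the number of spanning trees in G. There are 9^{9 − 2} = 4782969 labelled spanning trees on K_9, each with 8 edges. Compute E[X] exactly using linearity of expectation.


K_9 has 9^{9 − 2} = 4782969 labelled spanning trees.
For each such spanning tree H, let X_H = 1 if all 8 edges of H are present in G. Then P[X_H = 1] = p^{8} = (7/9)^{8} = 5764801/43046721.
Summing the indicators: E[X] = Σ_H E[X_H] = 4782969 · p^{8} = 4782969 · 5764801/43046721 = 5764801/9.
Numerically: E[X] ≈ 6.4053e+05.

E[X] = 4782969 · (7/9)^{8} = 5764801/9 ≈ 6.4053e+05.


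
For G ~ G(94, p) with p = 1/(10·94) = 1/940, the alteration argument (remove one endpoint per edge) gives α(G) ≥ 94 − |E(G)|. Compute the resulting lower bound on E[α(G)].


E[|E(G)|] = C(94, 2)·p = 4371 · (1/940) = 93/20.
E[α(G)] ≥ n − E[|E(G)|] = 94 − 93/20 = 1787/20.
Numerically: ≈ 89.35000.
(This is only a lower bound; the true E[α(G)] may be larger.)

E[α(G)] ≥ 1787/20 ≈ 89.35000.


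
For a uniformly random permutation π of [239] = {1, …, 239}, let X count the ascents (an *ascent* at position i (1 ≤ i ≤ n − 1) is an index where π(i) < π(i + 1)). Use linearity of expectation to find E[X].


Write X = Σ X_I over i = 1, …, 238, with X_I the indicator of one ascent.
There are 238 indicators.
For each fixed i, the pair (π(i), π(i+1)) is a uniformly random ordered pair of distinct values from {1, …, 239}; by symmetry P[π(i) < π(i+1)] = 1/2.
By linearity: E[X] = 238 · (1/2) = (239 − 1) · (1/2) = 119 ≈ 119.0000.

E[X] = 119 = 119.0000.


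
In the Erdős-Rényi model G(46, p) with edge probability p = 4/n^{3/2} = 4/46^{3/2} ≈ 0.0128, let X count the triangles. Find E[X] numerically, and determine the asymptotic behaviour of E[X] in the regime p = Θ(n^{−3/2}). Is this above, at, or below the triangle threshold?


Number of potential triangles: C(46, 3) = 15180.
Each occurs with probability p³ ≈ (0.0128)³ ≈ 2.10751e-06.
By linearity: E[X] = C(46, 3)·p³ ≈ 15180 · 2.10751e-06 ≈ 0.032.
Since α = 3/2 > 1, p = c/n^{3/2} = o(1/n) is below the triangle threshold p ~ 1/n. Asymptotically E[X] ~ (c³/6)·n^{3(1−α)} = (4³/6)·n^{-1.5} → 0, so by Markov's inequality G has no triangles w.h.p.

E[X] ≈ 0.032; in regime p = Θ(1/n^{3/2}) E[X] tends to 0 (below the triangle threshold p ~ 1/n).


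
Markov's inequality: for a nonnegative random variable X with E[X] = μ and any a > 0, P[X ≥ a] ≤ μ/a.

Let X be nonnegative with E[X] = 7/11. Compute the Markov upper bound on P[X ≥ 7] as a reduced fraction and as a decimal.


μ = E[X] = 7/11, a = 7.
Markov: P[X ≥ 7] ≤ μ/a = (7/11)/7 = 1/11.
Numerically: ≈ 0.0909.
(Since a = 7 > μ = 0.6364, the bound 1/11 is < 1 and informative.)

P[X ≥ 7] ≤ 1/11 ≈ 0.0909.


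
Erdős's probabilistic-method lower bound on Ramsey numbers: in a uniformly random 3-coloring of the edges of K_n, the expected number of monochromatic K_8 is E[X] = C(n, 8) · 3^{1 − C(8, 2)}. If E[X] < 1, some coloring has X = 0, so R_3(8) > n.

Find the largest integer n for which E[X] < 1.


We need C(n, 8) · 3^{1 − 28} < 1, i.e. C(n, 8) < 3^{28 − 1} = 7625597484987.
Check values of n near the boundary:
  n = 155: C(155, 8) = 6876747915675; 6876747915675 < 7625597484987? YES
  n = 156: C(156, 8) = 7248464019225; 7248464019225 < 7625597484987? YES
  n = 157: C(157, 8) = 7637643295425; 7637643295425 < 7625597484987? NO
  n = 158: C(158, 8) = 8044984271181; 8044984271181 < 7625597484987? NO
The largest n with C(n, 8) < 7625597484987 is n = 156 (where E[X] = 805384891025/847288609443 ≈ 0.9505). Hence R_3(8) > 156, i.e. R_3(8) ≥ 157.

Largest n = 156; hence R_3(8) > 156.


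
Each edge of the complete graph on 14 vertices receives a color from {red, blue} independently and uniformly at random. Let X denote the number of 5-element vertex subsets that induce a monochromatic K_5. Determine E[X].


Let X = Σ_S X_S over the C(14, 5) = 2002 subsets S of size 5, where X_S = 1 if the K_5 on S is monochromatic.
For a fixed S, the K_5 on S has C(5, 2) = 10 edges. P[all 10 edges red] = (1/2)^10, and likewise for blue, so P[monochromatic] = 2·(1/2)^10 = 2^{1 − 10} = 1/512.
By linearity of expectation: E[X] = C(14, 5) · 2^{1 − 10} = 2002 · 1/512 = 1001/256.
Numerically: E[X] ≈ 3.91016.

E[X] = C(14,5)·2^(1−C(5,2)) = 1001/256 ≈ 3.91016.


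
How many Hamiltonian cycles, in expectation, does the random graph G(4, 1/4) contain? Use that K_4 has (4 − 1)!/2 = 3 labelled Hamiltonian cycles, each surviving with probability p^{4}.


K_4 has (4 − 1)!/2 = 3 labelled Hamiltonian cycles.
For each such Hamiltonian cycle H, let X_H = 1 if all 4 edges of H are present in G. Then P[X_H = 1] = p^{4} = (1/4)^{4} = 1/256.
Summing the indicators: E[X] = Σ_H E[X_H] = 3 · p^{4} = 3 · 1/256 = 3/256.
Numerically: E[X] ≈ 0.011719.

E[X] = 3 · (1/4)^{4} = 3/256 ≈ 0.011719.


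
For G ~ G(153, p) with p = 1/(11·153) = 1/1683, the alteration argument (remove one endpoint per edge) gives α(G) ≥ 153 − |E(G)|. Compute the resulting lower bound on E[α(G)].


E[|E(G)|] = C(153, 2)·p = 11628 · (1/1683) = 76/11.
E[α(G)] ≥ n − E[|E(G)|] = 153 − 76/11 = 1607/11.
Numerically: ≈ 146.09091.
(This is only a lower bound; the true E[α(G)] may be larger.)

E[α(G)] ≥ 1607/11 ≈ 146.09091.


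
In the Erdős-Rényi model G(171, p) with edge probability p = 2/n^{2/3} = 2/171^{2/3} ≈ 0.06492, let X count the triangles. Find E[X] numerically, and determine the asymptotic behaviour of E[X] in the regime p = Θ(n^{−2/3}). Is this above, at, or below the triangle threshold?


Number of potential triangles: C(171, 3) = 818805.
Each occurs with probability p³ ≈ (0.06492)³ ≈ 2.735885e-04.
By linearity: E[X] = C(171, 3)·p³ ≈ 818805 · 2.735885e-04 ≈ 224.0156.
Since α = 2/3 < 1, p = c/n^{2/3} ≫ 1/n is above the triangle threshold p ~ 1/n. Asymptotically E[X] ~ (c³/6)·n^{3(1−α)} = (2³/6)·n^{1} → ∞; triangles are abundant w.h.p.

E[X] ≈ 224.0156; in regime p = Θ(1/n^{2/3}) E[X] diverges (above the triangle threshold p ~ 1/n).
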